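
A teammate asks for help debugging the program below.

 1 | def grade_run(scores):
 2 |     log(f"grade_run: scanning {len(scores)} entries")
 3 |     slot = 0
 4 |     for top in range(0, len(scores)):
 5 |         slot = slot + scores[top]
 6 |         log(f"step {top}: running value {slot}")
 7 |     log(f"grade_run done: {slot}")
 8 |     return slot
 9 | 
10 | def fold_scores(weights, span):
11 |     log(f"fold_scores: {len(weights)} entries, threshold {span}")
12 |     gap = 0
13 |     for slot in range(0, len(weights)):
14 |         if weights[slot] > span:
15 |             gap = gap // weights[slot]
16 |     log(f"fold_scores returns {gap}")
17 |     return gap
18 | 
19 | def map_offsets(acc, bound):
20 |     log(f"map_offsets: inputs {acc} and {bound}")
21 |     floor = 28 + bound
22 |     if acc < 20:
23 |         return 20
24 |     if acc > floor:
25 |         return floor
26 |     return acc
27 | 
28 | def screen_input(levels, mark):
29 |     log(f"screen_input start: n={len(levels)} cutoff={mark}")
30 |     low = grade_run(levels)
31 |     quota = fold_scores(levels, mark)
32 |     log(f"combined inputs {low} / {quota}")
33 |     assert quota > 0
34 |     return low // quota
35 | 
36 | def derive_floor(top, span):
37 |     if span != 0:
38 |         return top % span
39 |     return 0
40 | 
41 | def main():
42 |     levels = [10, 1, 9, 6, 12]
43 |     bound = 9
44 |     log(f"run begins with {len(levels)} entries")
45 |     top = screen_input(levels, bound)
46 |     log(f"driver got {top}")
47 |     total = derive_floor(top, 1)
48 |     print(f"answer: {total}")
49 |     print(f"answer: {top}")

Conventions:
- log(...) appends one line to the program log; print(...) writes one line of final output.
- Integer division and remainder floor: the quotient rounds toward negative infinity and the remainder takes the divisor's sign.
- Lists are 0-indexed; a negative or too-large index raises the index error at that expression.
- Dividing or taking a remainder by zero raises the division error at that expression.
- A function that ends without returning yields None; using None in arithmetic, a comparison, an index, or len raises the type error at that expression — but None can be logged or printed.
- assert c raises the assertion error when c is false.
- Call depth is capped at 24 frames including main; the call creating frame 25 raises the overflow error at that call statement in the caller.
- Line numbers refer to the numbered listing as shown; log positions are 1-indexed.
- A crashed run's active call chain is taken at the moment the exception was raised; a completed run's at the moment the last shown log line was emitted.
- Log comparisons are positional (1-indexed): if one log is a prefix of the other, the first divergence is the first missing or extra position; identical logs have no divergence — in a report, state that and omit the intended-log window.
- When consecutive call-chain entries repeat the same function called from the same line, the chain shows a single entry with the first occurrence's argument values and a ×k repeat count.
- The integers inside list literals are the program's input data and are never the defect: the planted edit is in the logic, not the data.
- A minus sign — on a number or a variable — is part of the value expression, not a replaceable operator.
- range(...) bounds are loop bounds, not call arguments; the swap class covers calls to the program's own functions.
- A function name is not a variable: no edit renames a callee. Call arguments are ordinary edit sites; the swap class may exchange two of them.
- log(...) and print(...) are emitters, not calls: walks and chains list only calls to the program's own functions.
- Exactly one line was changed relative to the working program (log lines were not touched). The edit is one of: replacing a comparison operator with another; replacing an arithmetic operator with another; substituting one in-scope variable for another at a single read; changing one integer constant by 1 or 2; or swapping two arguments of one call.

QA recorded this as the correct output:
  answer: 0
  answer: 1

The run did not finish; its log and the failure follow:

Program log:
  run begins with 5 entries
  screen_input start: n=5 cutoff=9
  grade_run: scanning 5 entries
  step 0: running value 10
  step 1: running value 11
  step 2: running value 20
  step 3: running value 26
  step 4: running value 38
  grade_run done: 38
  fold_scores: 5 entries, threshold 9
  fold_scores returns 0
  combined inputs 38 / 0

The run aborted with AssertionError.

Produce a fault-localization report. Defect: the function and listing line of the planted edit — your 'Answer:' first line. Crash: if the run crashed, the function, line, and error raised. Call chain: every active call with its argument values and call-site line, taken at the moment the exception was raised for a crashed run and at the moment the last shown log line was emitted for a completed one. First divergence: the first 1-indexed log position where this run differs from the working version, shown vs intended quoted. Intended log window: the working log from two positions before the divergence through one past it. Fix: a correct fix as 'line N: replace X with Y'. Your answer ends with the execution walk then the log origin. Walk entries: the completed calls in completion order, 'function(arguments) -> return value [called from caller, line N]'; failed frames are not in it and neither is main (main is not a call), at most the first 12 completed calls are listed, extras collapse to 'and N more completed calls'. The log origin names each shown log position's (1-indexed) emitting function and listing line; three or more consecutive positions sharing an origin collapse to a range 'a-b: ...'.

Answer: the defect is in fold_scores at line 15.
Core observation: At log position 11 the runs split — shown 'fold_scores returns 0', but the working version logs 'fold_scores returns 22'.
Crash: screen_input, line 33, AssertionError.
Call chain: main -> screen_input([10, 1, 9, 6, 12], 9) (called at line 45).
First divergence: position 11 — the shown line 'fold_scores returns 0' should read 'fold_scores returns 22'.
Intended log window:
  9: grade_run done: 38
  10: fold_scores: 5 entries, threshold 9
  11: fold_scores returns 22
  12: combined inputs 38 / 22
Execution walk:
  grade_run([10, 1, 9, 6, 12]) -> 38  [called from screen_input, line 30]
  fold_scores([10, 1, 9, 6, 12], 9) -> 0  [called from screen_input, line 31]
Log line origins:
  1: emitted by main (line 44)
  2: emitted by screen_input (line 29)
  3: emitted by grade_run (line 2)
  4-8: emitted by grade_run (line 6)
  9: emitted by grade_run (line 7)
  10: emitted by fold_scores (line 11)
  11: emitted by fold_scores (line 16)
  12: emitted by screen_input (line 32)
A correct fix: line 15: replace `//` with `+`.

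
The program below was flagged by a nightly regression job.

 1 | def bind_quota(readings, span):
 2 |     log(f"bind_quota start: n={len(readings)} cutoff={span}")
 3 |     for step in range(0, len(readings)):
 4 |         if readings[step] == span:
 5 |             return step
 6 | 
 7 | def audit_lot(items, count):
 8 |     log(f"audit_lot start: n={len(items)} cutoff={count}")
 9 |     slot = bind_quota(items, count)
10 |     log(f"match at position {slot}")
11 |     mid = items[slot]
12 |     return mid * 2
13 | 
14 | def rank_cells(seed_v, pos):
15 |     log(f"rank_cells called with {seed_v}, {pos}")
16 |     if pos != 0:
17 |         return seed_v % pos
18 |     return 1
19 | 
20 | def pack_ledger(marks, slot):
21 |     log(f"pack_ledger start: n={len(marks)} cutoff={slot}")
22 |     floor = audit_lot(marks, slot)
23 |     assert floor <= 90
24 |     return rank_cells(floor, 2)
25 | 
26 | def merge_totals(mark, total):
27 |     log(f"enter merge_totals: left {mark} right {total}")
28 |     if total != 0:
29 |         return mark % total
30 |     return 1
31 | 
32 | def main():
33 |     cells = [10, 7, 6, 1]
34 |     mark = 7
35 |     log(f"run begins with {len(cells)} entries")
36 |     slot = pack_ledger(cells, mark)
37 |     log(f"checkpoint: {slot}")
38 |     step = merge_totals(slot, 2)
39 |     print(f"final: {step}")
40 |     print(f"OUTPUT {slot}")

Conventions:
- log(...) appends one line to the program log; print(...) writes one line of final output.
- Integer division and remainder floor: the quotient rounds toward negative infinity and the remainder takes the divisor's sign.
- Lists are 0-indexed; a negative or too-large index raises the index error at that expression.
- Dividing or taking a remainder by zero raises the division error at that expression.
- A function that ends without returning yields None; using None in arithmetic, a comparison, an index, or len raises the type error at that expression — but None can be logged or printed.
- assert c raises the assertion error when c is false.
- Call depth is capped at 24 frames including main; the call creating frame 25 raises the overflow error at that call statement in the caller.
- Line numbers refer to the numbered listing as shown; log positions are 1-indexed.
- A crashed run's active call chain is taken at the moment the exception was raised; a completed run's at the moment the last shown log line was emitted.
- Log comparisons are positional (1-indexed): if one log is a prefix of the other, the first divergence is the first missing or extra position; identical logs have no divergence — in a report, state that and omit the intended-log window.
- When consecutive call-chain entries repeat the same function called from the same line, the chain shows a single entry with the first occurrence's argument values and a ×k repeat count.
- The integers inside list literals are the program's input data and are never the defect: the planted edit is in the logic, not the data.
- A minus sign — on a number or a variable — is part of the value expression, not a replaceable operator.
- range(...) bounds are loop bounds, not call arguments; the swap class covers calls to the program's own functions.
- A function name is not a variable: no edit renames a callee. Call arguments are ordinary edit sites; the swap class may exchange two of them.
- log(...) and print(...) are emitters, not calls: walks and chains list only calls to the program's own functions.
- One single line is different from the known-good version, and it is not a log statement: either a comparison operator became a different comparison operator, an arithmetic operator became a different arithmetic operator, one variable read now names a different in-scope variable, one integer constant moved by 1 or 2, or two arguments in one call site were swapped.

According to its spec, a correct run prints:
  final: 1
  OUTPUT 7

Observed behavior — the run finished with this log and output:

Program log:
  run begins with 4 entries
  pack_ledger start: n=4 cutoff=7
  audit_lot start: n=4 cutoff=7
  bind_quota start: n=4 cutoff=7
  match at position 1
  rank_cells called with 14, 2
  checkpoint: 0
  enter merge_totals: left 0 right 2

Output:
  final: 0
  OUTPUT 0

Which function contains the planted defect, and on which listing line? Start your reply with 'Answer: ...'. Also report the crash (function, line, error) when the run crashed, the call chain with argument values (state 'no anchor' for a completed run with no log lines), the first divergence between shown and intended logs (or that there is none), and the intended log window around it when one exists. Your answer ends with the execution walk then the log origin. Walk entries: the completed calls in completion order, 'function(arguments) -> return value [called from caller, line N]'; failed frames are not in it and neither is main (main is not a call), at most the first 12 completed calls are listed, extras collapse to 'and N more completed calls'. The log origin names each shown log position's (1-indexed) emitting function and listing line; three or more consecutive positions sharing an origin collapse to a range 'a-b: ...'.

Answer: the defect is in rank_cells at line 17.
Core observation: Log line 7 is where behavior first shows: 'checkpoint: 0' appears instead of 'checkpoint: 7'.
Call chain: main -> merge_totals(0, 2) (called at line 38).
First divergence: position 7 — shown 'checkpoint: 0', intended 'checkpoint: 7'.
Intended log window:
  5: match at position 1
  6: rank_cells called with 14, 2
  7: checkpoint: 7
  8: enter merge_totals: left 7 right 2
Execution walk:
  bind_quota([10, 7, 6, 1], 7) -> 1  [called from audit_lot, line 9]
  audit_lot([10, 7, 6, 1], 7) -> 14  [called from pack_ledger, line 22]
  rank_cells(14, 2) -> 0  [called from pack_ledger, line 24]
  pack_ledger([10, 7, 6, 1], 7) -> 0  [called from main, line 36]
  merge_totals(0, 2) -> 0  [called from main, line 38]
Log origins:
  1: logged in main at line 35
  2: logged in pack_ledger at line 21
  3: logged in audit_lot at line 8
  4: logged in bind_quota at line 2
  5: logged in audit_lot at line 10
  6: logged in rank_cells at line 15
  7: logged in main at line 37
  8: logged in merge_totals at line 27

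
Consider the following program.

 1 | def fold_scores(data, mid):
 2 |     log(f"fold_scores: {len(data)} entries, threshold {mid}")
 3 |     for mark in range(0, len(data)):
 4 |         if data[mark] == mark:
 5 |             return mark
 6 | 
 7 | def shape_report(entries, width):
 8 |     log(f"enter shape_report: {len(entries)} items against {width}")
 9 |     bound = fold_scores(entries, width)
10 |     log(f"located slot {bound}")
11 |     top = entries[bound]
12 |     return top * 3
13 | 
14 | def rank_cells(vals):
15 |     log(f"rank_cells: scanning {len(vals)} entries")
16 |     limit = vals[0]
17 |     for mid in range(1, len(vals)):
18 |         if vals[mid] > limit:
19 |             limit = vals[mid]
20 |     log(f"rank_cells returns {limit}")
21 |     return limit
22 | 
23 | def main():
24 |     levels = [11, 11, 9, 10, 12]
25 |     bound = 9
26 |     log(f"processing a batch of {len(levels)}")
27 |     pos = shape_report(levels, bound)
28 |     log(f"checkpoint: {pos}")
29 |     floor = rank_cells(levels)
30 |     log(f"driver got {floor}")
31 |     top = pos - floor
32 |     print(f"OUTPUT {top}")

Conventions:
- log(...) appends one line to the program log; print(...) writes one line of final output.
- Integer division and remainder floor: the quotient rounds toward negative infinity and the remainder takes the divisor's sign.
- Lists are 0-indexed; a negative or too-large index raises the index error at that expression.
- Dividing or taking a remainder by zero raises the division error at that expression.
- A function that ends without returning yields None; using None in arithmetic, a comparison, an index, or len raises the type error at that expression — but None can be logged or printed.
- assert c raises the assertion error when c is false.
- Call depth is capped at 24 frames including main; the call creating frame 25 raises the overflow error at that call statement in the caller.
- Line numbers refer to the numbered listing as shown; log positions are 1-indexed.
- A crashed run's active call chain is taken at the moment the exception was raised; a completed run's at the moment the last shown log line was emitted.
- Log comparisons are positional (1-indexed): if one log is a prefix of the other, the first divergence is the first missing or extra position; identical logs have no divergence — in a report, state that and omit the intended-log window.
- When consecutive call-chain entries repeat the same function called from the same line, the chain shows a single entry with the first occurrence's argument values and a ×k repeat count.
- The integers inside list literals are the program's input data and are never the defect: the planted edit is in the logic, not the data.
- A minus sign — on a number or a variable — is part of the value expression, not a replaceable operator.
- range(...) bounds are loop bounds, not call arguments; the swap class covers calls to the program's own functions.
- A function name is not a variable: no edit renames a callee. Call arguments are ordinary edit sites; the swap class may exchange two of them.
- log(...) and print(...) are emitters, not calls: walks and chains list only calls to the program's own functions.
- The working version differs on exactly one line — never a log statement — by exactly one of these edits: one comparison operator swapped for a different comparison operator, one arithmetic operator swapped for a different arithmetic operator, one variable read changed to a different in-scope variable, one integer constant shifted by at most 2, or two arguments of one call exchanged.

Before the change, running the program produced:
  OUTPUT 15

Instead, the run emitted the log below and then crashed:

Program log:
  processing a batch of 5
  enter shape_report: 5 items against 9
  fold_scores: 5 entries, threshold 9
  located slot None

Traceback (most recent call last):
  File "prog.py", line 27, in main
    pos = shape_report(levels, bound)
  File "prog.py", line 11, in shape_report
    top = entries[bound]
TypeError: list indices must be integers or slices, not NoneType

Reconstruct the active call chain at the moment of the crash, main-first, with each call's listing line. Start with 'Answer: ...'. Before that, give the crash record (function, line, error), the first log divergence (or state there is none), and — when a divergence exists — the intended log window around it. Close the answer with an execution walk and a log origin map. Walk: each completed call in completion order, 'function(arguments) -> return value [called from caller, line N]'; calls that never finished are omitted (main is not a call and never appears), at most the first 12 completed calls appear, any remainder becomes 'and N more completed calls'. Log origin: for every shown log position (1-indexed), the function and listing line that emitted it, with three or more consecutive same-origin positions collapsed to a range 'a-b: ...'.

Answer: main -> shape_report (called at line 27).
Key fact: At log position 4 the runs split — shown 'located slot None', but the working version logs 'located slot 2'.
Crash: shape_report, line 11, TypeError.
First divergence: at position 4 the run shows 'located slot None' where the working version logs 'located slot 2'.
Intended log window:
  2: enter shape_report: 5 items against 9
  3: fold_scores: 5 entries, threshold 9
  4: located slot 2
  5: checkpoint: 27
Execution walk:
  fold_scores([11, 11, 9, 10, 12], 9) -> None  [called from shape_report, line 9]
Origin of each log line:
  1: logged in main at line 26
  2: logged in shape_report at line 8
  3: logged in fold_scores at line 2
  4: logged in shape_report at line 10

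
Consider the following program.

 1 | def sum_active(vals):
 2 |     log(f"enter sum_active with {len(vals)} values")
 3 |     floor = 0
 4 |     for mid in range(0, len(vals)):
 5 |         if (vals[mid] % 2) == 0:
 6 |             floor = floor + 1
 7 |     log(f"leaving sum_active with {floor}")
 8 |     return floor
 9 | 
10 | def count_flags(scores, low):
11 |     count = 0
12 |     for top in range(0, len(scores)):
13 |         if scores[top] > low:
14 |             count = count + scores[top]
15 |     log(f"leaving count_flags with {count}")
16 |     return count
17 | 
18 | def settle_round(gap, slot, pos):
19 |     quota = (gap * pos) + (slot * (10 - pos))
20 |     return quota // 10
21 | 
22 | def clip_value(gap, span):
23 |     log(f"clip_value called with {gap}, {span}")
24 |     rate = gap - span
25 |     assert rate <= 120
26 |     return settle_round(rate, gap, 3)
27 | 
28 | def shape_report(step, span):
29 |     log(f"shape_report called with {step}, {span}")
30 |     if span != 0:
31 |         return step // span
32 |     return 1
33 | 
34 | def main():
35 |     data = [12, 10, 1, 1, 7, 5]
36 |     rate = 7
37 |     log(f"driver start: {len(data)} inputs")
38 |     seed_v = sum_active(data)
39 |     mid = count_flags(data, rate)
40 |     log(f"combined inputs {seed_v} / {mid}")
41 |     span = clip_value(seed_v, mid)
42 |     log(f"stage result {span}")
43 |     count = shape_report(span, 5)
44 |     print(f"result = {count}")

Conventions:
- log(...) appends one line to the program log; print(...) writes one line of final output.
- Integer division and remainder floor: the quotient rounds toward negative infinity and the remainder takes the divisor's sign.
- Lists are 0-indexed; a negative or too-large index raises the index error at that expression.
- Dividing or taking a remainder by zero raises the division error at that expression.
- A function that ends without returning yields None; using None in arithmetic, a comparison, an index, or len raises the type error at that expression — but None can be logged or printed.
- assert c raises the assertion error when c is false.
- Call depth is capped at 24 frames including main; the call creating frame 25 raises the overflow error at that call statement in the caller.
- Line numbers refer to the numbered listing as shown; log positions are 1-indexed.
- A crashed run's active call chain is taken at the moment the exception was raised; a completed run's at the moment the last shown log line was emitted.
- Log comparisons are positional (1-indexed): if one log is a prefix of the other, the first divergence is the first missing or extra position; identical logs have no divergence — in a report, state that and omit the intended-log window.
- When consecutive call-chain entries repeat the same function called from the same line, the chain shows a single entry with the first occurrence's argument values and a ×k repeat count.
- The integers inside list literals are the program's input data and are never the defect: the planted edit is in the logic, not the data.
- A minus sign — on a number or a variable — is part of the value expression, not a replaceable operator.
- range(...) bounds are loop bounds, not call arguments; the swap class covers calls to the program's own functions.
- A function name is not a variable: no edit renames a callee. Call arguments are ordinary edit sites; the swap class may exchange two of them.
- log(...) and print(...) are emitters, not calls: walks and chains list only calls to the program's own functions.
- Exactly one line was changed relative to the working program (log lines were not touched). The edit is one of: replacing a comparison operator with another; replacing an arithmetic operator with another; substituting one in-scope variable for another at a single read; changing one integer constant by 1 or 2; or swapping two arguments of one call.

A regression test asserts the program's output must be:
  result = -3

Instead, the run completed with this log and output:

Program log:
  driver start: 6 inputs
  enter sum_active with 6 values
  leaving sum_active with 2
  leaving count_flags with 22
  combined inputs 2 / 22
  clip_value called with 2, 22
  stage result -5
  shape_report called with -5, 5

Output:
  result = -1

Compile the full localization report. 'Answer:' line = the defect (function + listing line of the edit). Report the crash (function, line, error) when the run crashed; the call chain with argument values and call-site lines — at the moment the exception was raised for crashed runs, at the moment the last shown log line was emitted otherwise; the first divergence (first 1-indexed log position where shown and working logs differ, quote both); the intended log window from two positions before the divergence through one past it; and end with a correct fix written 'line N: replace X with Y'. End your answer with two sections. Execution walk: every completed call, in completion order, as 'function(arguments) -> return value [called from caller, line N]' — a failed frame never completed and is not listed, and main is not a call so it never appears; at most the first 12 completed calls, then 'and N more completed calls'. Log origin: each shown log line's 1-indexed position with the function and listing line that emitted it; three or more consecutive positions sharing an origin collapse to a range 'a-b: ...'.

Answer: the defect is in clip_value at line 26.
The tell: Everything matches until log position 7, which reads 'stage result -5' in place of 'stage result -14'.
Call chain: main -> shape_report(-5, 5) (called at line 43).
First divergence: position 7; shown 'stage result -5' vs intended 'stage result -14'.
Intended log window:
  5: combined inputs 2 / 22
  6: clip_value called with 2, 22
  7: stage result -14
  8: shape_report called with -14, 5
Execution walk:
  sum_active([12, 10, 1, 1, 7, 5]) -> 2  [called from main, line 38]
  count_flags([12, 10, 1, 1, 7, 5], 7) -> 22  [called from main, line 39]
  settle_round(-20, 2, 3) -> -5  [called from clip_value, line 26]
  clip_value(2, 22) -> -5  [called from main, line 41]
  shape_report(-5, 5) -> -1  [called from main, line 43]
Log origins:
  1: emitted by main (line 37)
  2: emitted by sum_active (line 2)
  3: emitted by sum_active (line 7)
  4: emitted by count_flags (line 15)
  5: emitted by main (line 40)
  6: emitted by clip_value (line 23)
  7: emitted by main (line 42)
  8: emitted by shape_report (line 29)
A correct fix: line 26: replace `settle_round(rate, gap, 3)` with `settle_round(gap, rate, 3)`.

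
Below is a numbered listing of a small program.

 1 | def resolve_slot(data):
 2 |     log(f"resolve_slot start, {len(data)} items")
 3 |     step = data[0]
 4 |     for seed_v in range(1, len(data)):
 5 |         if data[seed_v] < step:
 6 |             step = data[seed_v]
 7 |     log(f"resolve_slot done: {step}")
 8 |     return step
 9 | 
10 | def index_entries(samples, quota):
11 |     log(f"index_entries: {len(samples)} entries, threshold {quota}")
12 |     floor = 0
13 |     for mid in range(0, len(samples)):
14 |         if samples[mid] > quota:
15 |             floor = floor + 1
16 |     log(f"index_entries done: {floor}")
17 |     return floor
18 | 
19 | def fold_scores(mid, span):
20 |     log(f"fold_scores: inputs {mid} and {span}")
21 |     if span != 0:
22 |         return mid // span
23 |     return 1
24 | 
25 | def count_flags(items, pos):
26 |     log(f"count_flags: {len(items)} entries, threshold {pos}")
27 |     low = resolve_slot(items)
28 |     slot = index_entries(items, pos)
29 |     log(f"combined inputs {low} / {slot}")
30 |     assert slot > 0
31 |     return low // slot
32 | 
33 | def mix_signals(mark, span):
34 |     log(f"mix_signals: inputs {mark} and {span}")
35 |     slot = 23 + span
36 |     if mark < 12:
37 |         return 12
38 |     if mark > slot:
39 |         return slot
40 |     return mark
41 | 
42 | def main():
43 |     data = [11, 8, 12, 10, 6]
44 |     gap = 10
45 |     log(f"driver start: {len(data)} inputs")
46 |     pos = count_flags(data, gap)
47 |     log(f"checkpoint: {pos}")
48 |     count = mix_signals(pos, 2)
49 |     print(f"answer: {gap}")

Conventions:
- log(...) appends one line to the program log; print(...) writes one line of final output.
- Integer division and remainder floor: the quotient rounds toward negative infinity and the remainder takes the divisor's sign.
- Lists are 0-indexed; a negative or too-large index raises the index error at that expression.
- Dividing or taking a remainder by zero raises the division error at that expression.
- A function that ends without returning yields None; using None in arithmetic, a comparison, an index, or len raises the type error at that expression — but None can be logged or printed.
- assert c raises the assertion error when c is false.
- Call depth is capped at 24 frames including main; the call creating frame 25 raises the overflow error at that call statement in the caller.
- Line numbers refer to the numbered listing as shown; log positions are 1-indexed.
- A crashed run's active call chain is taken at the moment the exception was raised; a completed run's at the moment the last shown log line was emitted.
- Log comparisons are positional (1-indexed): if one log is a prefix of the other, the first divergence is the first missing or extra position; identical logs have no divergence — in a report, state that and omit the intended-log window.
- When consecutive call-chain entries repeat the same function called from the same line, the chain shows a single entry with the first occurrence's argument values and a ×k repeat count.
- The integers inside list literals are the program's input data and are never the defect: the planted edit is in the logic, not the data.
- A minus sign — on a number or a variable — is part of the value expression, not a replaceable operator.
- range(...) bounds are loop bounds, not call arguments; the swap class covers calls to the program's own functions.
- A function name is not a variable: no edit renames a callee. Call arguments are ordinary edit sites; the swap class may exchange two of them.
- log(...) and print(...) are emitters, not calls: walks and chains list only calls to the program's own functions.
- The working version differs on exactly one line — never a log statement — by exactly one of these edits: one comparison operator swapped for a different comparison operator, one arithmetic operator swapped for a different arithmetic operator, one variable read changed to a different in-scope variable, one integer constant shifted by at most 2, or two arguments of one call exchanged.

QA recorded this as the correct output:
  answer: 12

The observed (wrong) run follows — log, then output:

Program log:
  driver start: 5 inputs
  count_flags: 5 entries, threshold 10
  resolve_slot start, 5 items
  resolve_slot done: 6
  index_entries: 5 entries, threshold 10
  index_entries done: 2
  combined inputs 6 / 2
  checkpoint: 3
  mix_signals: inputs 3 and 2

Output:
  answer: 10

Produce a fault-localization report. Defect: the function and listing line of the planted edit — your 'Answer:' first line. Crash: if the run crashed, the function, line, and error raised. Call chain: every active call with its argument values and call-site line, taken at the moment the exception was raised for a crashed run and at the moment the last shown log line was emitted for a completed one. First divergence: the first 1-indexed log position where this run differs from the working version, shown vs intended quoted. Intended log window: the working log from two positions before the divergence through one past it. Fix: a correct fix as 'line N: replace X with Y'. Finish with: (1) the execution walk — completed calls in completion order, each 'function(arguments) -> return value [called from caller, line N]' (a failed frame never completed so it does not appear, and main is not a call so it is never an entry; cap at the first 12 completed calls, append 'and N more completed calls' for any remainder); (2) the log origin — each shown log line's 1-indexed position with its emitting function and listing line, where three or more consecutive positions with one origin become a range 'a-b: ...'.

Answer: the defect is in main at line 49.
Key observation: Log streams are identical — the defect surfaces only in the printed output.
Call chain: main -> mix_signals(3, 2) (called at line 48).
First divergence: none (the log streams are identical).
Execution walk:
  resolve_slot([11, 8, 12, 10, 6]) -> 6  [called from count_flags, line 27]
  index_entries([11, 8, 12, 10, 6], 10) -> 2  [called from count_flags, line 28]
  count_flags([11, 8, 12, 10, 6], 10) -> 3  [called from main, line 46]
  mix_signals(3, 2) -> 12  [called from main, line 48]
Origin of each log line:
  1: logged in main at line 45
  2: logged in count_flags at line 26
  3: logged in resolve_slot at line 2
  4: logged in resolve_slot at line 7
  5: logged in index_entries at line 11
  6: logged in index_entries at line 16
  7: logged in count_flags at line 29
  8: logged in main at line 47
  9: logged in mix_signals at line 34
A correct fix: line 49: replace `gap` with `count`.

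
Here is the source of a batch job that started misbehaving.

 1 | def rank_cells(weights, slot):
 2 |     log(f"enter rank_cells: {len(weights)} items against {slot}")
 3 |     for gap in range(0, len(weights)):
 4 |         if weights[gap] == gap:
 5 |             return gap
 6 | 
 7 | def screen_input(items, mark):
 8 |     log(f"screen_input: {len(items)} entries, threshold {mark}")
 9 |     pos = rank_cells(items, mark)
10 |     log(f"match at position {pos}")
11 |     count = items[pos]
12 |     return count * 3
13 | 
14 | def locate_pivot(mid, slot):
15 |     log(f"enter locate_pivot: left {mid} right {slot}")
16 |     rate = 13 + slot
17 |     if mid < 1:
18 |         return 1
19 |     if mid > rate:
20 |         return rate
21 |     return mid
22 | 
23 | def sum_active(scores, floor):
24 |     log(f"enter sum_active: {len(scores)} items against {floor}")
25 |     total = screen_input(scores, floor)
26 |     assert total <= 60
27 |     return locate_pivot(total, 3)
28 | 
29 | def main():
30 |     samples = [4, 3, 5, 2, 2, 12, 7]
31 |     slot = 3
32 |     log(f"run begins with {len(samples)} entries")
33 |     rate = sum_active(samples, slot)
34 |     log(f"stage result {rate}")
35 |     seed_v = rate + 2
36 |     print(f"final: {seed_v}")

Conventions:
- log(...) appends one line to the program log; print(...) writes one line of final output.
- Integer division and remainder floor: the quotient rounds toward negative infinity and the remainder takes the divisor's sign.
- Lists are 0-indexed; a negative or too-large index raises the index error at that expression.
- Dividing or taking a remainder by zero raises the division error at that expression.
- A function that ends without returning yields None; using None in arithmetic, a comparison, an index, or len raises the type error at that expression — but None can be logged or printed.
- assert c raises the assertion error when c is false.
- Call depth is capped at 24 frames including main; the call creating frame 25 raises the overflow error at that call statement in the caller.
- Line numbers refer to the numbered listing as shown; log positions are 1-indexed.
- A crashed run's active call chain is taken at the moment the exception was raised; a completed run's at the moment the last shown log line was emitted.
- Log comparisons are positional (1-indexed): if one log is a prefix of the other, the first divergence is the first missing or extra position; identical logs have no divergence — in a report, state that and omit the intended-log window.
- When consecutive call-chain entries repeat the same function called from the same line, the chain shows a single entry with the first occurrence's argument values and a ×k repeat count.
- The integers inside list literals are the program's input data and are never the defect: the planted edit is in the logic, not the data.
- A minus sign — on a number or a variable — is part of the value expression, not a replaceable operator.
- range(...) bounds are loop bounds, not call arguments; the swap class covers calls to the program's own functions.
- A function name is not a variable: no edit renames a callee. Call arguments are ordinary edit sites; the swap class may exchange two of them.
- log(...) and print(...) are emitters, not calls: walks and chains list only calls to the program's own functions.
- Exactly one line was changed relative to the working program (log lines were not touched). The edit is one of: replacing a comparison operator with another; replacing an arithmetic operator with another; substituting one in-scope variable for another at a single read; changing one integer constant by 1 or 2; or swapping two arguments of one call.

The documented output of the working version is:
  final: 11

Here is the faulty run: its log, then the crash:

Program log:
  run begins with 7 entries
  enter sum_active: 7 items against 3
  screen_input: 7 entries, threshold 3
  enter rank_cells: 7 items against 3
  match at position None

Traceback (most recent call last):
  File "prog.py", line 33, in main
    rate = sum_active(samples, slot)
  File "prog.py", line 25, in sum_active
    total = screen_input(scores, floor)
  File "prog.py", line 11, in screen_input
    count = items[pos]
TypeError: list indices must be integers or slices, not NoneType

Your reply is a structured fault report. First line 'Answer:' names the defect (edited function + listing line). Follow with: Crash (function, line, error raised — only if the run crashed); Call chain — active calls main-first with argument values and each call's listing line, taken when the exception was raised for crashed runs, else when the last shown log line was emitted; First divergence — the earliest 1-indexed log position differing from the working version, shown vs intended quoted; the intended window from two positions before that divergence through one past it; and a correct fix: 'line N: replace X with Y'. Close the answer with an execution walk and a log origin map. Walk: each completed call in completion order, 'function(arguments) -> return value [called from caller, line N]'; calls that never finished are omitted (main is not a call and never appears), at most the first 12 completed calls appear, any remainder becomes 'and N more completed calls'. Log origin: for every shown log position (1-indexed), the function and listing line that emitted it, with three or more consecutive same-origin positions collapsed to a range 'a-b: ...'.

Answer: the defect is in rank_cells at line 4.
Key fact: Everything matches until log position 5, which reads 'match at position None' in place of 'match at position 1'.
Crash: screen_input, line 11, TypeError.
Call chain: main -> sum_active([4, 3, 5, 2, 2, 12, 7], 3) (called at line 33) -> screen_input([4, 3, 5, 2, 2, 12, 7], 3) (called at line 25).
First divergence: position 5 — the shown line 'match at position None' should read 'match at position 1'.
Intended log window:
  3: screen_input: 7 entries, threshold 3
  4: enter rank_cells: 7 items against 3
  5: match at position 1
  6: enter locate_pivot: left 9 right 3
Execution walk:
  rank_cells([4, 3, 5, 2, 2, 12, 7], 3) -> None  [called from screen_input, line 9]
Log origins:
  1: from main, line 32
  2: from sum_active, line 24
  3: from screen_input, line 8
  4: from rank_cells, line 2
  5: from screen_input, line 10
A correct fix: line 4: replace `weights[gap] == gap` with `weights[gap] == slot`.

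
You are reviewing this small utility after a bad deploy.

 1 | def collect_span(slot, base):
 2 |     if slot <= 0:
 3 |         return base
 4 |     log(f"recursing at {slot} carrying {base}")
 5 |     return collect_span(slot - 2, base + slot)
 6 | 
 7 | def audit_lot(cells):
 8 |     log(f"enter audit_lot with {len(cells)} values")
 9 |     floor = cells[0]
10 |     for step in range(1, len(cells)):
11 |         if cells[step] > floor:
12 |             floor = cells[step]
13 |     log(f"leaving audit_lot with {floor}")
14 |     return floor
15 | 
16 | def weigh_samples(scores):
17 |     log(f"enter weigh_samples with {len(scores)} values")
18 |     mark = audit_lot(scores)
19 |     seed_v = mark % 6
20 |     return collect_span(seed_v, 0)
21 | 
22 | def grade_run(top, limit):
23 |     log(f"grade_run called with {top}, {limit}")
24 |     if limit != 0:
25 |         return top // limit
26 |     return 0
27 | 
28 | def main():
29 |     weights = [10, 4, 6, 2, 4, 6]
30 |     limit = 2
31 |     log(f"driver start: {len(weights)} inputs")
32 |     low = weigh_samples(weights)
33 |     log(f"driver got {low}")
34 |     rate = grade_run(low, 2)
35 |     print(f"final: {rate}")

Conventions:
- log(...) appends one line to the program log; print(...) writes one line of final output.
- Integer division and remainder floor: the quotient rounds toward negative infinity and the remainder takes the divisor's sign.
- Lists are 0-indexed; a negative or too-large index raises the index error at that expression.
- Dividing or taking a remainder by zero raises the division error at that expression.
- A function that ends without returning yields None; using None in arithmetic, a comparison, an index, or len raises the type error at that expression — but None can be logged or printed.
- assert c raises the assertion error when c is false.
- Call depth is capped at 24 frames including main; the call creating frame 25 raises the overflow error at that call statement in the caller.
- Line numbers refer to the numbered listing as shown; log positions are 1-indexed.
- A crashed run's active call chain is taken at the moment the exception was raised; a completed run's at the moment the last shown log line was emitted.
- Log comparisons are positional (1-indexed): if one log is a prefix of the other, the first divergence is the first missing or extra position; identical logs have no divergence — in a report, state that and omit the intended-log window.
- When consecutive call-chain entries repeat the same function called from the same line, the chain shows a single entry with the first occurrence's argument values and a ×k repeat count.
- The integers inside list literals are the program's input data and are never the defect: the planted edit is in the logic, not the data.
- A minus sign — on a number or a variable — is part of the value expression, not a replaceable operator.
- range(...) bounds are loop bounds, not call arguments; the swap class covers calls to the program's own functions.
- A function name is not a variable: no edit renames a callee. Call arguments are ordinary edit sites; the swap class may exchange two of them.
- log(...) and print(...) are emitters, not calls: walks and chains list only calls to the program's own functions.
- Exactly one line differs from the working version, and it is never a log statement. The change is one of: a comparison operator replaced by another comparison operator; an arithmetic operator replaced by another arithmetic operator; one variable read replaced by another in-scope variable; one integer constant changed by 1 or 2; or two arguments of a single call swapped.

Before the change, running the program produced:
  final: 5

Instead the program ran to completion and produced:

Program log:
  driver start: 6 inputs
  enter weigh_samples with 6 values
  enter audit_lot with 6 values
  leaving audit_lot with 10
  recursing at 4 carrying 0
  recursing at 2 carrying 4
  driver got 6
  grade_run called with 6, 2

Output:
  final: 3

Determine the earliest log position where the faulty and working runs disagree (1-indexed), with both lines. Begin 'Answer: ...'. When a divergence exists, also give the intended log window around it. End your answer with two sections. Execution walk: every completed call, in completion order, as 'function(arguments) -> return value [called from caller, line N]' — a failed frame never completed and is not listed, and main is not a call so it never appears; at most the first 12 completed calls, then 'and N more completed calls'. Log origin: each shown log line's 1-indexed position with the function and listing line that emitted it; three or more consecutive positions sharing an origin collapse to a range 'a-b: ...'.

Answer: at position 6 the run shows 'recursing at 2 carrying 4' where the working version logs 'recursing at 3 carrying 4'.
Intended log window:
  4: leaving audit_lot with 10
  5: recursing at 4 carrying 0
  6: recursing at 3 carrying 4
  7: recursing at 2 carrying 7
Execution walk:
  audit_lot([10, 4, 6, 2, 4, 6]) -> 10  [called from weigh_samples, line 18]
  collect_span(0, 6) -> 6  [called from collect_span, line 5]
  collect_span(2, 4) -> 6  [called from collect_span, line 5]
  collect_span(4, 0) -> 6  [called from weigh_samples, line 20]
  weigh_samples([10, 4, 6, 2, 4, 6]) -> 6  [called from main, line 32]
  grade_run(6, 2) -> 3  [called from main, line 34]
Log origin:
  1: from main, line 31
  2: from weigh_samples, line 17
  3: from audit_lot, line 8
  4: from audit_lot, line 13
  5: from collect_span, line 4
  6: from collect_span, line 4
  7: from main, line 33
  8: from grade_run, line 23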